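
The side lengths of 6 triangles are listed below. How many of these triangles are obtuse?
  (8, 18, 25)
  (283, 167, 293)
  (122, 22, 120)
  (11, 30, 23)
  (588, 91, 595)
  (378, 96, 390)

(8,18,25): 8²+18² = 388 < 625 = 25² → obtuse
(283,167,293): 167²+283² = 107978 > 85849 = 293² → acute
(122,22,120): 22²+120² = 14884 = 122² → right
(11,30,23): 11²+23² = 650 < 900 = 30² → obtuse
(588,91,595): 91²+588² = 354025 = 595² → right
(378,96,390): 96²+378² = 152100 = 390² → right
2 of the 6 are obtuse.

2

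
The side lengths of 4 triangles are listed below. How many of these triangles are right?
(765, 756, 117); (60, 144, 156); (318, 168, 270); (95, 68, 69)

(765,756,117): 117²+756² = 585225 = 765² → right
(60,144,156): 60²+144² = 24336 = 156² → right
(318,168,270): 168²+270² = 101124 = 318² → right
(95,68,69): 68²+69² = 9385 > 9025 = 95² → acute
3 of the 4 are right.

3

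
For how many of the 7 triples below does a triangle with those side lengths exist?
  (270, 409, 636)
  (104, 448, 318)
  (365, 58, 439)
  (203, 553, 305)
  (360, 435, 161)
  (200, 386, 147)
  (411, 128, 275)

2

(270,409,636): 270+409 > 636 → valid
(104,318,448): 104+318 ≤ 448 → not valid
(58,365,439): 58+365 ≤ 439 → not valid
(203,305,553): 203+305 ≤ 553 → not valid
(161,360,435): 161+360 > 435 → valid
(147,200,386): 147+200 ≤ 386 → not valid
(128,275,411): 128+275 ≤ 411 → not valid
2 of the 7 triples form a triangle.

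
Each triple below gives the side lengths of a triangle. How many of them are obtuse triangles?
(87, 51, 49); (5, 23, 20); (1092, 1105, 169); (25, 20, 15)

(87,51,49): 49²+51² = 5002 < 7569 = 87² → obtuse
(5,23,20): 5²+20² = 425 < 529 = 23² → obtuse
(1092,1105,169): 169²+1092² = 1221025 = 1105² → right
(25,20,15): 15²+20² = 625 = 25² → right
2 of the 4 are obtuse.

2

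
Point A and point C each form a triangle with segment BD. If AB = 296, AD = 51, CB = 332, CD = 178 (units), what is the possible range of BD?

245 < BD < 347

From triangle ABD: |296 − 51| < BD < 296 + 51, i.e. 245 < BD < 347.
From triangle CBD: 154 < BD < 510.
Both must hold, so BD lies in the intersection.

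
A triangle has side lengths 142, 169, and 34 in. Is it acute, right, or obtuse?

Compare the square of the longest side to the sum of squares of the other two: 34² + 142² = 21320 < 28561 = 169².

obtuse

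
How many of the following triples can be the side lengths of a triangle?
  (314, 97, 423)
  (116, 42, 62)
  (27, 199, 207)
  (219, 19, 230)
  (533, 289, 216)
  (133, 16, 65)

(97,314,423): 97+314 ≤ 423 → not valid
(42,62,116): 42+62 ≤ 116 → not valid
(27,199,207): 27+199 > 207 → valid
(19,219,230): 19+219 > 230 → valid
(216,289,533): 216+289 ≤ 533 → not valid
(16,65,133): 16+65 ≤ 133 → not valid
2 of the 6 triples form a triangle.

2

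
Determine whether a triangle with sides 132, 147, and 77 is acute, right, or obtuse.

Compare the square of the longest side to the sum of squares of the other two: 77² + 132² = 23353 > 21609 = 147².

acute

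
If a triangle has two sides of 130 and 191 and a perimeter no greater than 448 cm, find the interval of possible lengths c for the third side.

Triangle inequality alone gives 61 < c < 321.
The perimeter condition gives c ≤ 448 − 130 − 191 = 127.
Intersecting the two: 61 < c ≤ 127.

61 < c ≤ 127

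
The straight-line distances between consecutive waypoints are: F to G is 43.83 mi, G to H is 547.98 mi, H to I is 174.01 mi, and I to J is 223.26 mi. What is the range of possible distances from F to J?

106.88 ≤ FJ ≤ 989.08 mi

The maximum is all hops collinear in one direction: 43.83 + 547.98 + 174.01 + 223.26 = 989.08.
The longest hop is 547.98; the others sum to 441.10. Folding the others back against it leaves at least 547.98 − 441.10 = 106.88.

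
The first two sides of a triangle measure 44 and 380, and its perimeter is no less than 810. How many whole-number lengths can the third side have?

Triangle inequality: 336 < x < 424. Perimeter ≥ 810 gives x ≥ 810 − 44 − 380 = 386.
So 386 ≤ x < 424; integers 386 through 423: 38 values.

38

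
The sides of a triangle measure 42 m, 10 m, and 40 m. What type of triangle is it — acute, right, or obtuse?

obtuse

Compare the square of the longest side to the sum of squares of the other two: 10² + 40² = 1700 < 1764 = 42².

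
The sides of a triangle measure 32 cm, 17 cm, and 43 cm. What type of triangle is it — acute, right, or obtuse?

Compare the square of the longest side to the sum of squares of the other two: 17² + 32² = 1313 < 1849 = 43².

obtuse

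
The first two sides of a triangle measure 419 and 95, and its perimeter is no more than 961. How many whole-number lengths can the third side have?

Triangle inequality: 324 < x < 514. Perimeter ≤ 961 gives x ≤ 961 − 419 − 95 = 447.
So 324 < x ≤ 447; integers 325 through 447: 123 values.

123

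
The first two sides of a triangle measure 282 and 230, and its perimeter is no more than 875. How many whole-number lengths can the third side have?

Triangle inequality: 52 < x < 512. Perimeter ≤ 875 gives x ≤ 875 − 282 − 230 = 363.
So 52 < x ≤ 363; integers 53 through 363: 311 values.

311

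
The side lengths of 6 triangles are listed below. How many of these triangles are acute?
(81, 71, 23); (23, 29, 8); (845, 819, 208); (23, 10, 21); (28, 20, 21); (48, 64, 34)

2

(81,71,23): 23²+71² = 5570 < 6561 = 81² → obtuse
(23,29,8): 8²+23² = 593 < 841 = 29² → obtuse
(845,819,208): 208²+819² = 714025 = 845² → right
(23,10,21): 10²+21² = 541 > 529 = 23² → acute
(28,20,21): 20²+21² = 841 > 784 = 28² → acute
(48,64,34): 34²+48² = 3460 < 4096 = 64² → obtuse
2 of the 6 are acute.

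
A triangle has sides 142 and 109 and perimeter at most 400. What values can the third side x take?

33 < x ≤ 149

Triangle inequality alone gives 33 < x < 251.
The perimeter condition gives x ≤ 400 − 142 − 109 = 149.
Intersecting the two: 33 < x ≤ 149.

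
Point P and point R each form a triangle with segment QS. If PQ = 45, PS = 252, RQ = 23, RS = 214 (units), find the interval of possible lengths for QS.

207 < QS < 237

From triangle PQS: |45 − 252| < QS < 45 + 252, i.e. 207 < QS < 297.
From triangle RQS: 191 < QS < 237.
Both must hold, so QS lies in the intersection.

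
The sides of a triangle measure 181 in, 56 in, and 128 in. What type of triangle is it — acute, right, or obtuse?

obtuse

Compare the square of the longest side to the sum of squares of the other two: 56² + 128² = 19520 < 32761 = 181².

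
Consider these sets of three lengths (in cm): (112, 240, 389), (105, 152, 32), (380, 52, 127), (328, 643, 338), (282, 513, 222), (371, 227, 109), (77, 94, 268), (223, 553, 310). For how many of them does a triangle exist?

1

(112,240,389): 112+240 ≤ 389 → not valid
(32,105,152): 32+105 ≤ 152 → not valid
(52,127,380): 52+127 ≤ 380 → not valid
(328,338,643): 328+338 > 643 → valid
(222,282,513): 222+282 ≤ 513 → not valid
(109,227,371): 109+227 ≤ 371 → not valid
(77,94,268): 77+94 ≤ 268 → not valid
(223,310,553): 223+310 ≤ 553 → not valid
1 of the 8 triples forms a triangle.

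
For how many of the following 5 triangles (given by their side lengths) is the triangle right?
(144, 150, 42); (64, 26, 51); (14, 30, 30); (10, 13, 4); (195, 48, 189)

2

(144,150,42): 42²+144² = 22500 = 150² → right
(64,26,51): 26²+51² = 3277 < 4096 = 64² → obtuse
(14,30,30): 14²+30² = 1096 > 900 = 30² → acute
(10,13,4): 4²+10² = 116 < 169 = 13² → obtuse
(195,48,189): 48²+189² = 38025 = 195² → right
2 of the 5 are right.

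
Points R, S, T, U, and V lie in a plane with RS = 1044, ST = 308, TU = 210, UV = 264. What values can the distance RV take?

262 ≤ RV ≤ 1826

The maximum is all hops collinear in one direction: 1044 + 308 + 210 + 264 = 1826.
The longest hop is 1044; the others sum to 782. Folding the others back against it leaves at least 1044 − 782 = 262.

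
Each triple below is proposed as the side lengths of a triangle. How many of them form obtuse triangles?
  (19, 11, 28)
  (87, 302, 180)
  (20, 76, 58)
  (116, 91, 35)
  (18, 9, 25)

4

(19,11,28): 11²+19² = 482 < 784 = 28² → obtuse
(87,302,180): 87+180 ≤ 302, not a triangle
(20,76,58): 20²+58² = 3764 < 5776 = 76² → obtuse
(116,91,35): 35²+91² = 9506 < 13456 = 116² → obtuse
(18,9,25): 9²+18² = 405 < 625 = 25² → obtuse
4 of the 5 are obtuse.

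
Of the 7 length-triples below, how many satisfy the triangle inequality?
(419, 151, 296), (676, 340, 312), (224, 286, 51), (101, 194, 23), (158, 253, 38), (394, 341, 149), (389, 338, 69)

(151,296,419): 151+296 > 419 → valid
(312,340,676): 312+340 ≤ 676 → not valid
(51,224,286): 51+224 ≤ 286 → not valid
(23,101,194): 23+101 ≤ 194 → not valid
(38,158,253): 38+158 ≤ 253 → not valid
(149,341,394): 149+341 > 394 → valid
(69,338,389): 69+338 > 389 → valid
3 of the 7 triples form a triangle.

3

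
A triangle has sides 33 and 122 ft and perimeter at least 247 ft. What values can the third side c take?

Triangle inequality alone gives 89 < c < 155.
The perimeter condition gives c ≥ 247 − 33 − 122 = 92.
Intersecting the two: 92 ≤ c < 155.

92 ≤ c < 155 ft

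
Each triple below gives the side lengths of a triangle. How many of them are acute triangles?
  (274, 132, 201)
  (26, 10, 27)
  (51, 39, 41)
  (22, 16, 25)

(274,132,201): 132²+201² = 57825 < 75076 = 274² → obtuse
(26,10,27): 10²+26² = 776 > 729 = 27² → acute
(51,39,41): 39²+41² = 3202 > 2601 = 51² → acute
(22,16,25): 16²+22² = 740 > 625 = 25² → acute
3 of the 4 are acute.

3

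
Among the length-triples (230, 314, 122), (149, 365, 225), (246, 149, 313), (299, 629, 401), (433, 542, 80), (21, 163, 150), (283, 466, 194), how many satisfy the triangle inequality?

6

(122,230,314): 122+230 > 314 → valid
(149,225,365): 149+225 > 365 → valid
(149,246,313): 149+246 > 313 → valid
(299,401,629): 299+401 > 629 → valid
(80,433,542): 80+433 ≤ 542 → not valid
(21,150,163): 21+150 > 163 → valid
(194,283,466): 194+283 > 466 → valid
6 of the 7 triples form a triangle.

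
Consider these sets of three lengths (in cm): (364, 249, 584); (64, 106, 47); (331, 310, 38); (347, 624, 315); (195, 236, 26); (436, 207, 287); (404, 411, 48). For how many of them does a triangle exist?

6

(249,364,584): 249+364 > 584 → valid
(47,64,106): 47+64 > 106 → valid
(38,310,331): 38+310 > 331 → valid
(315,347,624): 315+347 > 624 → valid
(26,195,236): 26+195 ≤ 236 → not valid
(207,287,436): 207+287 > 436 → valid
(48,404,411): 48+404 > 411 → valid
6 of the 7 triples form a triangle.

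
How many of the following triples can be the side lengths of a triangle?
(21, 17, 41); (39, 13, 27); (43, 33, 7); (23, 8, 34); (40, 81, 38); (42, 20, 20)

1

(17,21,41): 17+21 ≤ 41 → not valid
(13,27,39): 13+27 > 39 → valid
(7,33,43): 7+33 ≤ 43 → not valid
(8,23,34): 8+23 ≤ 34 → not valid
(38,40,81): 38+40 ≤ 81 → not valid
(20,20,42): 20+20 ≤ 42 → not valid
1 of the 6 triples forms a triangle.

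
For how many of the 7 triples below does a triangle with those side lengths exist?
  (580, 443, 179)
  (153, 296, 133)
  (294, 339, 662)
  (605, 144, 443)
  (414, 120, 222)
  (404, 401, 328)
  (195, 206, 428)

(179,443,580): 179+443 > 580 → valid
(133,153,296): 133+153 ≤ 296 → not valid
(294,339,662): 294+339 ≤ 662 → not valid
(144,443,605): 144+443 ≤ 605 → not valid
(120,222,414): 120+222 ≤ 414 → not valid
(328,401,404): 328+401 > 404 → valid
(195,206,428): 195+206 ≤ 428 → not valid
2 of the 7 triples form a triangle.

2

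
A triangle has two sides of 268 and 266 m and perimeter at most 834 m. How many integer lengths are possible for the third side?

Triangle inequality: 2 < x < 534. Perimeter ≤ 834 gives x ≤ 834 − 268 − 266 = 300.
So 2 < x ≤ 300; integers 3 through 300: 298 values.

298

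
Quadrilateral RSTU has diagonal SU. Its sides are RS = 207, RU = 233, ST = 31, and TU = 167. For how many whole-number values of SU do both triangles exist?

From triangle RSU: 26 < SU < 440.
From triangle TSU: 136 < SU < 198.
Intersection: 136 < SU < 198, so integers 137 through 197: 61 values.

61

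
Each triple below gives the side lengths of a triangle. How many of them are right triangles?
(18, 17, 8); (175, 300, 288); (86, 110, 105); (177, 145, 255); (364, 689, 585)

(18,17,8): 8²+17² = 353 > 324 = 18² → acute
(175,300,288): 175²+288² = 113569 > 90000 = 300² → acute
(86,110,105): 86²+105² = 18421 > 12100 = 110² → acute
(177,145,255): 145²+177² = 52354 < 65025 = 255² → obtuse
(364,689,585): 364²+585² = 474721 = 689² → right
1 of the 5 is right.

1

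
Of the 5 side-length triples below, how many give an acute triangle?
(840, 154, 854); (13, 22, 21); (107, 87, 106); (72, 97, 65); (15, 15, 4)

(840,154,854): 154²+840² = 729316 = 854² → right
(13,22,21): 13²+21² = 610 > 484 = 22² → acute
(107,87,106): 87²+106² = 18805 > 11449 = 107² → acute
(72,97,65): 65²+72² = 9409 = 97² → right
(15,15,4): 4²+15² = 241 > 225 = 15² → acute
3 of the 5 are acute.

3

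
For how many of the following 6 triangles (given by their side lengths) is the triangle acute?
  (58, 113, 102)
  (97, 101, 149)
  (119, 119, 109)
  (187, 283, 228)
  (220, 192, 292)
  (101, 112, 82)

(58,113,102): 58²+102² = 13768 > 12769 = 113² → acute
(97,101,149): 97²+101² = 19610 < 22201 = 149² → obtuse
(119,119,109): 109²+119² = 26042 > 14161 = 119² → acute
(187,283,228): 187²+228² = 86953 > 80089 = 283² → acute
(220,192,292): 192²+220² = 85264 = 292² → right
(101,112,82): 82²+101² = 16925 > 12544 = 112² → acute
4 of the 6 are acute.

4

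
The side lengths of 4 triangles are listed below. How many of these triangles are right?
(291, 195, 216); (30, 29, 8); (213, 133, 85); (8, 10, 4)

(291,195,216): 195²+216² = 84681 = 291² → right
(30,29,8): 8²+29² = 905 > 900 = 30² → acute
(213,133,85): 85²+133² = 24914 < 45369 = 213² → obtuse
(8,10,4): 4²+8² = 80 < 100 = 10² → obtuse
1 of the 4 is right.

1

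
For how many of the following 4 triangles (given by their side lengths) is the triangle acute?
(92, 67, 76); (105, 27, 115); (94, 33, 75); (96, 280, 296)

1

(92,67,76): 67²+76² = 10265 > 8464 = 92² → acute
(105,27,115): 27²+105² = 11754 < 13225 = 115² → obtuse
(94,33,75): 33²+75² = 6714 < 8836 = 94² → obtuse
(96,280,296): 96²+280² = 87616 = 296² → right
1 of the 4 is acute.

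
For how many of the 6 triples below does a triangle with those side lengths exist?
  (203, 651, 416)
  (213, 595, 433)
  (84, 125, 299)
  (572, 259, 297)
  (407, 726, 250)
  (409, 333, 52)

1

(203,416,651): 203+416 ≤ 651 → not valid
(213,433,595): 213+433 > 595 → valid
(84,125,299): 84+125 ≤ 299 → not valid
(259,297,572): 259+297 ≤ 572 → not valid
(250,407,726): 250+407 ≤ 726 → not valid
(52,333,409): 52+333 ≤ 409 → not valid
1 of the 6 triples forms a triangle.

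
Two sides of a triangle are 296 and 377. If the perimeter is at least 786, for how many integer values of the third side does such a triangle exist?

560

Triangle inequality: 81 < x < 673. Perimeter ≥ 786 gives x ≥ 786 − 296 − 377 = 113.
So 113 ≤ x < 673; integers 113 through 672: 560 values.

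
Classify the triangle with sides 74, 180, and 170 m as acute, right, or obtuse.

Compare the square of the longest side to the sum of squares of the other two: 74² + 170² = 34376 > 32400 = 180².

acute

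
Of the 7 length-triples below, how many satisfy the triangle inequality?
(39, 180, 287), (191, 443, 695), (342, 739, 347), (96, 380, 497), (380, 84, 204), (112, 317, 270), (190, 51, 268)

(39,180,287): 39+180 ≤ 287 → not valid
(191,443,695): 191+443 ≤ 695 → not valid
(342,347,739): 342+347 ≤ 739 → not valid
(96,380,497): 96+380 ≤ 497 → not valid
(84,204,380): 84+204 ≤ 380 → not valid
(112,270,317): 112+270 > 317 → valid
(51,190,268): 51+190 ≤ 268 → not valid
1 of the 7 triples forms a triangle.

1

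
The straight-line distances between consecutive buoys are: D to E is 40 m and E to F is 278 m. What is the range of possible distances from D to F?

238 ≤ DF ≤ 318 m

By the triangle inequality, |40 − 278| ≤ DF ≤ 40 + 278.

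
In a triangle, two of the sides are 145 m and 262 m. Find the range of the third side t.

By the triangle inequality, t must be less than 145 + 262 = 407 and greater than |145 − 262| = 117.

117 < t < 407 (m)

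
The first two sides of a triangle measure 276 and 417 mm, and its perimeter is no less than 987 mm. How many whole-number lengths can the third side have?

399

Triangle inequality: 141 < x < 693. Perimeter ≥ 987 gives x ≥ 987 − 276 − 417 = 294.
So 294 ≤ x < 693; integers 294 through 692: 399 values.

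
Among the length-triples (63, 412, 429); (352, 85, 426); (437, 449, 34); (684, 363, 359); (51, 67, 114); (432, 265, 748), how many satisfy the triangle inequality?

5

(63,412,429): 63+412 > 429 → valid
(85,352,426): 85+352 > 426 → valid
(34,437,449): 34+437 > 449 → valid
(359,363,684): 359+363 > 684 → valid
(51,67,114): 51+67 > 114 → valid
(265,432,748): 265+432 ≤ 748 → not valid
5 of the 6 triples form a triangle.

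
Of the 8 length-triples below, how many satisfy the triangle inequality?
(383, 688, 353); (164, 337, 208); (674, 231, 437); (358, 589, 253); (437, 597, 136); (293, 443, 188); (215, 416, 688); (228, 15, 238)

(353,383,688): 353+383 > 688 → valid
(164,208,337): 164+208 > 337 → valid
(231,437,674): 231+437 ≤ 674 → not valid
(253,358,589): 253+358 > 589 → valid
(136,437,597): 136+437 ≤ 597 → not valid
(188,293,443): 188+293 > 443 → valid
(215,416,688): 215+416 ≤ 688 → not valid
(15,228,238): 15+228 > 238 → valid
5 of the 8 triples form a triangle.

5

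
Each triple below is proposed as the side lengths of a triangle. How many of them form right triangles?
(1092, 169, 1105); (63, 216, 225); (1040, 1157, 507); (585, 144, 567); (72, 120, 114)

(1092,169,1105): 169²+1092² = 1221025 = 1105² → right
(63,216,225): 63²+216² = 50625 = 225² → right
(1040,1157,507): 507²+1040² = 1338649 = 1157² → right
(585,144,567): 144²+567² = 342225 = 585² → right
(72,120,114): 72²+114² = 18180 > 14400 = 120² → acute
4 of the 5 are right.

4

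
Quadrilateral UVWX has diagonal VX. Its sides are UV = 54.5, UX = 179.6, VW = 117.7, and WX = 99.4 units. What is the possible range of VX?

125.1 < VX < 217.1

From triangle UVX: |54.5 − 179.6| < VX < 54.5 + 179.6, i.e. 125.1 < VX < 234.1.
From triangle WVX: 18.3 < VX < 217.1.
Both must hold, so VX lies in the intersection.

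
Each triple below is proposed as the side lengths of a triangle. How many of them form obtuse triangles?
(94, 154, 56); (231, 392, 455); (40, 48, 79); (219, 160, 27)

1

(94,154,56): 56+94 ≤ 154, not a triangle
(231,392,455): 231²+392² = 207025 = 455² → right
(40,48,79): 40²+48² = 3904 < 6241 = 79² → obtuse
(219,160,27): 27+160 ≤ 219, not a triangle
1 of the 4 is obtuse.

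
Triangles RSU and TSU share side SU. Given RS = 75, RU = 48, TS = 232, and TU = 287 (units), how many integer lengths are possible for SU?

67

From triangle RSU: 27 < SU < 123.
From triangle TSU: 55 < SU < 519.
Intersection: 55 < SU < 123, so integers 56 through 122: 67 values.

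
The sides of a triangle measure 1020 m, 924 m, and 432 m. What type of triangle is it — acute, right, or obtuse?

right

Compare the square of the longest side to the sum of squares of the other two: 432² + 924² = 1040400 = 1020².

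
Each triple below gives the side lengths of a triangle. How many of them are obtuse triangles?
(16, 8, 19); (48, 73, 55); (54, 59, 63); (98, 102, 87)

(16,8,19): 8²+16² = 320 < 361 = 19² → obtuse
(48,73,55): 48²+55² = 5329 = 73² → right
(54,59,63): 54²+59² = 6397 > 3969 = 63² → acute
(98,102,87): 87²+98² = 17173 > 10404 = 102² → acute
1 of the 4 is obtuse.

1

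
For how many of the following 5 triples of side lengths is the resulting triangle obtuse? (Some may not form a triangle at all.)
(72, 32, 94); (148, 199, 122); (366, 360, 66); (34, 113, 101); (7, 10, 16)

4

(72,32,94): 32²+72² = 6208 < 8836 = 94² → obtuse
(148,199,122): 122²+148² = 36788 < 39601 = 199² → obtuse
(366,360,66): 66²+360² = 133956 = 366² → right
(34,113,101): 34²+101² = 11357 < 12769 = 113² → obtuse
(7,10,16): 7²+10² = 149 < 256 = 16² → obtuse
4 of the 5 are obtuse.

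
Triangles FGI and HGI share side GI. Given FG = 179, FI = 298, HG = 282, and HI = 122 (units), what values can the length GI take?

160 < GI < 404

From triangle FGI: |179 − 298| < GI < 179 + 298, i.e. 119 < GI < 477.
From triangle HGI: 160 < GI < 404.
Both must hold, so GI lies in the intersection.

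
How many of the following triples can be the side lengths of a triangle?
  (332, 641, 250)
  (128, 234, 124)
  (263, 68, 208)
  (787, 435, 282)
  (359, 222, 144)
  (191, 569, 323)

(250,332,641): 250+332 ≤ 641 → not valid
(124,128,234): 124+128 > 234 → valid
(68,208,263): 68+208 > 263 → valid
(282,435,787): 282+435 ≤ 787 → not valid
(144,222,359): 144+222 > 359 → valid
(191,323,569): 191+323 ≤ 569 → not valid
3 of the 6 triples form a triangle.

3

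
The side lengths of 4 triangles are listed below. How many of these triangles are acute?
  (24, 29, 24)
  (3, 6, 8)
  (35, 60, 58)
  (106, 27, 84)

(24,29,24): 24²+24² = 1152 > 841 = 29² → acute
(3,6,8): 3²+6² = 45 < 64 = 8² → obtuse
(35,60,58): 35²+58² = 4589 > 3600 = 60² → acute
(106,27,84): 27²+84² = 7785 < 11236 = 106² → obtuse
2 of the 4 are acute.

2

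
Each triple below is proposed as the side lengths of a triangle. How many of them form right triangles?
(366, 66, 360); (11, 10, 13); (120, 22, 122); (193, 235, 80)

(366,66,360): 66²+360² = 133956 = 366² → right
(11,10,13): 10²+11² = 221 > 169 = 13² → acute
(120,22,122): 22²+120² = 14884 = 122² → right
(193,235,80): 80²+193² = 43649 < 55225 = 235² → obtuse
2 of the 4 are right.

2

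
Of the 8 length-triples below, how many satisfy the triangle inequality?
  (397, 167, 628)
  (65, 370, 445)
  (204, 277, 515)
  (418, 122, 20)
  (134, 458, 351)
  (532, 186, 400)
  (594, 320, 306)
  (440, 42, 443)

(167,397,628): 167+397 ≤ 628 → not valid
(65,370,445): 65+370 ≤ 445 → not valid
(204,277,515): 204+277 ≤ 515 → not valid
(20,122,418): 20+122 ≤ 418 → not valid
(134,351,458): 134+351 > 458 → valid
(186,400,532): 186+400 > 532 → valid
(306,320,594): 306+320 > 594 → valid
(42,440,443): 42+440 > 443 → valid
4 of the 8 triples form a triangle.

4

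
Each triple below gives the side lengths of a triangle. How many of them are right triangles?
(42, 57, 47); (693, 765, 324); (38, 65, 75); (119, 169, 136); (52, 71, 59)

1

(42,57,47): 42²+47² = 3973 > 3249 = 57² → acute
(693,765,324): 324²+693² = 585225 = 765² → right
(38,65,75): 38²+65² = 5669 > 5625 = 75² → acute
(119,169,136): 119²+136² = 32657 > 28561 = 169² → acute
(52,71,59): 52²+59² = 6185 > 5041 = 71² → acute
1 of the 5 is right.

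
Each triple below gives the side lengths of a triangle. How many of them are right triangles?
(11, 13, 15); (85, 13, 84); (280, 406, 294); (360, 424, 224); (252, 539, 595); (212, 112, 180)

5

(11,13,15): 11²+13² = 290 > 225 = 15² → acute
(85,13,84): 13²+84² = 7225 = 85² → right
(280,406,294): 280²+294² = 164836 = 406² → right
(360,424,224): 224²+360² = 179776 = 424² → right
(252,539,595): 252²+539² = 354025 = 595² → right
(212,112,180): 112²+180² = 44944 = 212² → right
5 of the 6 are right.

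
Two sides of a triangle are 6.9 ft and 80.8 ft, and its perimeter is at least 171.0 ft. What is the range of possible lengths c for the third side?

83.3 ≤ c < 87.7

Triangle inequality alone gives 73.9 < c < 87.7.
The perimeter condition gives c ≥ 171.0 − 6.9 − 80.8 = 83.3.
Intersecting the two: 83.3 ≤ c < 87.7.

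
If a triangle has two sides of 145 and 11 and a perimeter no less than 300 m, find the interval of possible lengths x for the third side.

144 ≤ x < 156 m

Triangle inequality alone gives 134 < x < 156.
The perimeter condition gives x ≥ 300 − 145 − 11 = 144.
Intersecting the two: 144 ≤ x < 156.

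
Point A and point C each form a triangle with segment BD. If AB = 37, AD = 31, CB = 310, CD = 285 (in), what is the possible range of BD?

From triangle ABD: |37 − 31| < BD < 37 + 31, i.e. 6 < BD < 68.
From triangle CBD: 25 < BD < 595.
Both must hold, so BD lies in the intersection.

25 < BD < 68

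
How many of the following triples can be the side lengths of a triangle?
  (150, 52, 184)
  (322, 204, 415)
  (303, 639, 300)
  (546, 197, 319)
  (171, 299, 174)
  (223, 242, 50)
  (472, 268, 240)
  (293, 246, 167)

(52,150,184): 52+150 > 184 → valid
(204,322,415): 204+322 > 415 → valid
(300,303,639): 300+303 ≤ 639 → not valid
(197,319,546): 197+319 ≤ 546 → not valid
(171,174,299): 171+174 > 299 → valid
(50,223,242): 50+223 > 242 → valid
(240,268,472): 240+268 > 472 → valid
(167,246,293): 167+246 > 293 → valid
6 of the 8 triples form a triangle.

6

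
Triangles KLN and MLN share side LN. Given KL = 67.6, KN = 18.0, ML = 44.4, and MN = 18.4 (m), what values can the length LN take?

49.6 < LN < 62.8

From triangle KLN: |67.6 − 18.0| < LN < 67.6 + 18.0, i.e. 49.6 < LN < 85.6.
From triangle MLN: 26.0 < LN < 62.8.
Both must hold, so LN lies in the intersection.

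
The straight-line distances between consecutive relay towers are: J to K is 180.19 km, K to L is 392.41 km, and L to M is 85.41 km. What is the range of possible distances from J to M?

The maximum is all hops collinear in one direction: 180.19 + 392.41 + 85.41 = 658.01.
The longest hop is 392.41; the others sum to 265.60. Folding the others back against it leaves at least 392.41 − 265.60 = 126.81.

126.81 ≤ JM ≤ 658.01 km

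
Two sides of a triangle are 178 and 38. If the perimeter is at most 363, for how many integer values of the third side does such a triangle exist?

Triangle inequality: 140 < x < 216. Perimeter ≤ 363 gives x ≤ 363 − 178 − 38 = 147.
So 140 < x ≤ 147; integers 141 through 147: 7 values.

7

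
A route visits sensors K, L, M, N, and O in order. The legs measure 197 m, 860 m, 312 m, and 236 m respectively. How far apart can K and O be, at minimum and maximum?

115 ≤ KO ≤ 1605 m

The maximum is all hops collinear in one direction: 197 + 860 + 312 + 236 = 1605.
The longest hop is 860; the others sum to 745. Folding the others back against it leaves at least 860 − 745 = 115.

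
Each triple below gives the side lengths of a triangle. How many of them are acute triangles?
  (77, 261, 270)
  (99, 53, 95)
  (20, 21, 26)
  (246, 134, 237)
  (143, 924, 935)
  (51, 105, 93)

(77,261,270): 77²+261² = 74050 > 72900 = 270² → acute
(99,53,95): 53²+95² = 11834 > 9801 = 99² → acute
(20,21,26): 20²+21² = 841 > 676 = 26² → acute
(246,134,237): 134²+237² = 74125 > 60516 = 246² → acute
(143,924,935): 143²+924² = 874225 = 935² → right
(51,105,93): 51²+93² = 11250 > 11025 = 105² → acute
5 of the 6 are acute.

5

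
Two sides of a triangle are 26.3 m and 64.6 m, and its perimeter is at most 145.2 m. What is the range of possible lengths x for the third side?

Triangle inequality alone gives 38.3 < x < 90.9.
The perimeter condition gives x ≤ 145.2 − 26.3 − 64.6 = 54.3.
Intersecting the two: 38.3 < x ≤ 54.3.

38.3 < x ≤ 54.3 m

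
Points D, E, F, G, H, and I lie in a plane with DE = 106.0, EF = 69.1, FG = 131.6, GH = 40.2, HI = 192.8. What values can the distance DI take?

0 ≤ DI ≤ 539.7

The maximum is all hops collinear in one direction: 106.0 + 69.1 + 131.6 + 40.2 + 192.8 = 539.7.
The longest hop is 192.8; the others sum to 346.9. Since 192.8 ≤ 346.9, the path can fold back on itself completely, so the minimum distance is 0.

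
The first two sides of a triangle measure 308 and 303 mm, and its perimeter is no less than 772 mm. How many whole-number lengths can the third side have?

450

Triangle inequality: 5 < x < 611. Perimeter ≥ 772 gives x ≥ 772 − 308 − 303 = 161.
So 161 ≤ x < 611; integers 161 through 610: 450 values.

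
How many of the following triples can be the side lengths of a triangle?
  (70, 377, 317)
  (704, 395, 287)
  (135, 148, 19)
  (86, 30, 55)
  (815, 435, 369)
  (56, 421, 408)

3

(70,317,377): 70+317 > 377 → valid
(287,395,704): 287+395 ≤ 704 → not valid
(19,135,148): 19+135 > 148 → valid
(30,55,86): 30+55 ≤ 86 → not valid
(369,435,815): 369+435 ≤ 815 → not valid
(56,408,421): 56+408 > 421 → valid
3 of the 6 triples form a triangle.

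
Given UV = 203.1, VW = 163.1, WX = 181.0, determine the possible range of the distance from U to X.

0 ≤ UX ≤ 547.2

The maximum is all hops collinear in one direction: 203.1 + 163.1 + 181.0 = 547.2.
The longest hop is 203.1; the others sum to 344.1. Since 203.1 ≤ 344.1, the path can fold back on itself completely, so the minimum distance is 0.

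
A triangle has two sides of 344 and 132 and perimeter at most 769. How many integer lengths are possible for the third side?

81

Triangle inequality: 212 < x < 476. Perimeter ≤ 769 gives x ≤ 769 − 344 − 132 = 293.
So 212 < x ≤ 293; integers 213 through 293: 81 values.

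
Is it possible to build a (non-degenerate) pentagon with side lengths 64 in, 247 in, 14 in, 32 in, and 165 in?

A pentagon exists iff every side is shorter than the sum of the others — equivalently, the longest side is less than the sum of the rest.
Longest side 247 < 275 (sum of the remaining 4), so yes.

Yes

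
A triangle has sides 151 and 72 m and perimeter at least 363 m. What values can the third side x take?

140 ≤ x < 223 m

Triangle inequality alone gives 79 < x < 223.
The perimeter condition gives x ≥ 363 − 151 − 72 = 140.
Intersecting the two: 140 ≤ x < 223.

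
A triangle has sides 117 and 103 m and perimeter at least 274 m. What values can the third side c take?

Triangle inequality alone gives 14 < c < 220.
The perimeter condition gives c ≥ 274 − 117 − 103 = 54.
Intersecting the two: 54 ≤ c < 220.

54 ≤ c < 220 m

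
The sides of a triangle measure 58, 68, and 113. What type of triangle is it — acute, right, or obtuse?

obtuse

Compare the square of the longest side to the sum of squares of the other two: 58² + 68² = 7988 < 12769 = 113².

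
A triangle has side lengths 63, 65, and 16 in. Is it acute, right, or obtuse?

Compare the square of the longest side to the sum of squares of the other two: 16² + 63² = 4225 = 65².

right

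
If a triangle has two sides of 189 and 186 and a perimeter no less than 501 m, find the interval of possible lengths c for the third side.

Triangle inequality alone gives 3 < c < 375.
The perimeter condition gives c ≥ 501 − 189 − 186 = 126.
Intersecting the two: 126 ≤ c < 375.

126 ≤ c < 375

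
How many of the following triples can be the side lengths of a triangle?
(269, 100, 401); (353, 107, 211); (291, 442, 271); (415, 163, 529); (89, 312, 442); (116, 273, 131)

2

(100,269,401): 100+269 ≤ 401 → not valid
(107,211,353): 107+211 ≤ 353 → not valid
(271,291,442): 271+291 > 442 → valid
(163,415,529): 163+415 > 529 → valid
(89,312,442): 89+312 ≤ 442 → not valid
(116,131,273): 116+131 ≤ 273 → not valid
2 of the 6 triples form a triangle.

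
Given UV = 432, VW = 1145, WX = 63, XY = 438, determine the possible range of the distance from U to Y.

212 ≤ UY ≤ 2078

The maximum is all hops collinear in one direction: 432 + 1145 + 63 + 438 = 2078.
The longest hop is 1145; the others sum to 933. Folding the others back against it leaves at least 1145 − 933 = 212.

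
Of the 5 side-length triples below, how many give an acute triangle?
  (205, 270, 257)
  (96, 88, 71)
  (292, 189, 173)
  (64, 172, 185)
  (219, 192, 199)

(205,270,257): 205²+257² = 108074 > 72900 = 270² → acute
(96,88,71): 71²+88² = 12785 > 9216 = 96² → acute
(292,189,173): 173²+189² = 65650 < 85264 = 292² → obtuse
(64,172,185): 64²+172² = 33680 < 34225 = 185² → obtuse
(219,192,199): 192²+199² = 76465 > 47961 = 219² → acute
3 of the 5 are acute.

3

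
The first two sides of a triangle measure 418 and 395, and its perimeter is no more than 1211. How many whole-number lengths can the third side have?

Triangle inequality: 23 < x < 813. Perimeter ≤ 1211 gives x ≤ 1211 − 418 − 395 = 398.
So 23 < x ≤ 398; integers 24 through 398: 375 values.

375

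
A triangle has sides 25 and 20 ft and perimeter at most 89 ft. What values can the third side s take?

Triangle inequality alone gives 5 < s < 45.
The perimeter condition gives s ≤ 89 − 25 − 20 = 44.
Intersecting the two: 5 < s ≤ 44.

5 < s ≤ 44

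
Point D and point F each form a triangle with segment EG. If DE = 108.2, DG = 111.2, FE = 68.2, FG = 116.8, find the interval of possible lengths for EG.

From triangle DEG: |108.2 − 111.2| < EG < 108.2 + 111.2, i.e. 3.0 < EG < 219.4.
From triangle FEG: 48.6 < EG < 185.0.
Both must hold, so EG lies in the intersection.

48.6 < EG < 185.0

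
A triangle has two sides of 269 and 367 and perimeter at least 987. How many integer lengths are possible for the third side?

Triangle inequality: 98 < x < 636. Perimeter ≥ 987 gives x ≥ 987 − 269 − 367 = 351.
So 351 ≤ x < 636; integers 351 through 635: 285 values.

285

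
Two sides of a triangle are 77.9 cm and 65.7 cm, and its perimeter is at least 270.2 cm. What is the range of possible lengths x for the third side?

Triangle inequality alone gives 12.2 < x < 143.6.
The perimeter condition gives x ≥ 270.2 − 77.9 − 65.7 = 126.6.
Intersecting the two: 126.6 ≤ x < 143.6.

126.6 ≤ x < 143.6 cm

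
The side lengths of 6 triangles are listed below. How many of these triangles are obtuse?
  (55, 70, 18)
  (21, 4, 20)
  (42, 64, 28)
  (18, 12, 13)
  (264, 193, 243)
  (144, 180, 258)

5

(55,70,18): 18²+55² = 3349 < 4900 = 70² → obtuse
(21,4,20): 4²+20² = 416 < 441 = 21² → obtuse
(42,64,28): 28²+42² = 2548 < 4096 = 64² → obtuse
(18,12,13): 12²+13² = 313 < 324 = 18² → obtuse
(264,193,243): 193²+243² = 96298 > 69696 = 264² → acute
(144,180,258): 144²+180² = 53136 < 66564 = 258² → obtuse
5 of the 6 are obtuse.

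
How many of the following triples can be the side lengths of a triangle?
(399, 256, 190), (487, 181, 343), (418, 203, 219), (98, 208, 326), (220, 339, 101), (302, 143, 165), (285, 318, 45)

5

(190,256,399): 190+256 > 399 → valid
(181,343,487): 181+343 > 487 → valid
(203,219,418): 203+219 > 418 → valid
(98,208,326): 98+208 ≤ 326 → not valid
(101,220,339): 101+220 ≤ 339 → not valid
(143,165,302): 143+165 > 302 → valid
(45,285,318): 45+285 > 318 → valid
5 of the 7 triples form a triangle.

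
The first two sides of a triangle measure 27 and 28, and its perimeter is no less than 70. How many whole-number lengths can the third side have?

40

Triangle inequality: 1 < x < 55. Perimeter ≥ 70 gives x ≥ 70 − 27 − 28 = 15.
So 15 ≤ x < 55; integers 15 through 54: 40 values.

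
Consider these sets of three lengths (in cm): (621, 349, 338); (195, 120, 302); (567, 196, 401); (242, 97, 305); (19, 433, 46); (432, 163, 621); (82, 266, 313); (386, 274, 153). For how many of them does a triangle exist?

(338,349,621): 338+349 > 621 → valid
(120,195,302): 120+195 > 302 → valid
(196,401,567): 196+401 > 567 → valid
(97,242,305): 97+242 > 305 → valid
(19,46,433): 19+46 ≤ 433 → not valid
(163,432,621): 163+432 ≤ 621 → not valid
(82,266,313): 82+266 > 313 → valid
(153,274,386): 153+274 > 386 → valid
6 of the 8 triples form a triangle.

6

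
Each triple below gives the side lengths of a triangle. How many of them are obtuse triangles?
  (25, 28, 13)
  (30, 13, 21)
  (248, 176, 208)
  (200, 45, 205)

1

(25,28,13): 13²+25² = 794 > 784 = 28² → acute
(30,13,21): 13²+21² = 610 < 900 = 30² → obtuse
(248,176,208): 176²+208² = 74240 > 61504 = 248² → acute
(200,45,205): 45²+200² = 42025 = 205² → right
1 of the 4 is obtuse.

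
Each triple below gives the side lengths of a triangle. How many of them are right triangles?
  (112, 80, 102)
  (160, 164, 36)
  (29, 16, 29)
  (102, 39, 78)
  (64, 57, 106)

(112,80,102): 80²+102² = 16804 > 12544 = 112² → acute
(160,164,36): 36²+160² = 26896 = 164² → right
(29,16,29): 16²+29² = 1097 > 841 = 29² → acute
(102,39,78): 39²+78² = 7605 < 10404 = 102² → obtuse
(64,57,106): 57²+64² = 7345 < 11236 = 106² → obtuse
1 of the 5 is right.

1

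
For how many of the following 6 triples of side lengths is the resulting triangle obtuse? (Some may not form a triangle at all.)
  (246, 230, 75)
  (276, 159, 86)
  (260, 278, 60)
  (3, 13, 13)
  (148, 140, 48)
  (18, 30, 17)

(246,230,75): 75²+230² = 58525 < 60516 = 246² → obtuse
(276,159,86): 86+159 ≤ 276, not a triangle
(260,278,60): 60²+260² = 71200 < 77284 = 278² → obtuse
(3,13,13): 3²+13² = 178 > 169 = 13² → acute
(148,140,48): 48²+140² = 21904 = 148² → right
(18,30,17): 17²+18² = 613 < 900 = 30² → obtuse
3 of the 6 are obtuse.

3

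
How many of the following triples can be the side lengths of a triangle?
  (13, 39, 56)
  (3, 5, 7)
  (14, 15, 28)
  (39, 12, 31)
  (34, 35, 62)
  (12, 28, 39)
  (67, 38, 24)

(13,39,56): 13+39 ≤ 56 → not valid
(3,5,7): 3+5 > 7 → valid
(14,15,28): 14+15 > 28 → valid
(12,31,39): 12+31 > 39 → valid
(34,35,62): 34+35 > 62 → valid
(12,28,39): 12+28 > 39 → valid
(24,38,67): 24+38 ≤ 67 → not valid
5 of the 7 triples form a triangle.

5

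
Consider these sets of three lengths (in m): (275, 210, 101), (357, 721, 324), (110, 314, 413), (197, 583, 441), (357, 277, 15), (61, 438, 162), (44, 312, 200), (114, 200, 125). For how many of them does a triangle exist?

(101,210,275): 101+210 > 275 → valid
(324,357,721): 324+357 ≤ 721 → not valid
(110,314,413): 110+314 > 413 → valid
(197,441,583): 197+441 > 583 → valid
(15,277,357): 15+277 ≤ 357 → not valid
(61,162,438): 61+162 ≤ 438 → not valid
(44,200,312): 44+200 ≤ 312 → not valid
(114,125,200): 114+125 > 200 → valid
4 of the 8 triples form a triangle.

4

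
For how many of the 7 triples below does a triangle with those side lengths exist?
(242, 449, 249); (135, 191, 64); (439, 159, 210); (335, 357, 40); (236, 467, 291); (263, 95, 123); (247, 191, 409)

(242,249,449): 242+249 > 449 → valid
(64,135,191): 64+135 > 191 → valid
(159,210,439): 159+210 ≤ 439 → not valid
(40,335,357): 40+335 > 357 → valid
(236,291,467): 236+291 > 467 → valid
(95,123,263): 95+123 ≤ 263 → not valid
(191,247,409): 191+247 > 409 → valid
5 of the 7 triples form a triangle.

5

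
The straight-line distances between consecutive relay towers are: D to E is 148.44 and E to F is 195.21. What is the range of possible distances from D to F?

By the triangle inequality, |148.44 − 195.21| ≤ DF ≤ 148.44 + 195.21.

46.77 ≤ DF ≤ 343.65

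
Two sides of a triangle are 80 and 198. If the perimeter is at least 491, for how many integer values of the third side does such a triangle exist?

65

Triangle inequality: 118 < x < 278. Perimeter ≥ 491 gives x ≥ 491 − 80 − 198 = 213.
So 213 ≤ x < 278; integers 213 through 277: 65 values.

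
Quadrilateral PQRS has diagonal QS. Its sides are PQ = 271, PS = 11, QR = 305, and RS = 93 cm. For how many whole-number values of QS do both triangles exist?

21

From triangle PQS: 260 < QS < 282.
From triangle RQS: 212 < QS < 398.
Intersection: 260 < QS < 282, so integers 261 through 281: 21 values.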